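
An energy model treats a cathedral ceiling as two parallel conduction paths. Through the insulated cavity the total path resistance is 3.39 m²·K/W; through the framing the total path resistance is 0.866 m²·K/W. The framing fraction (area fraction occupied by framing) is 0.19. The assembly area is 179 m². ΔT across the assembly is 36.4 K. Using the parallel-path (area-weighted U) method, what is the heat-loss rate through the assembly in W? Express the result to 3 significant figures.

U_eff = 0.81/3.39 + 0.19/0.866 = 0.2389 + 0.2194 = 0.4583
R_eff = 1/U_eff = 2.182 m²·K/W
Q = 179 × 36.4 / 2.182 = 2986 W

2990 W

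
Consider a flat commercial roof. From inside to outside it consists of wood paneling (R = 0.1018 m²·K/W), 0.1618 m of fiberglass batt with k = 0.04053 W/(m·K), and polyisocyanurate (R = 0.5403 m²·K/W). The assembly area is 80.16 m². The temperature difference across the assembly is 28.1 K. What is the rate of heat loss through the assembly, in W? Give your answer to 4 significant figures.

0.1618/0.04053 = 3.9921
R_total = 0.1018 + 3.9921 + 0.5403 = 4.6342 m²·K/W
Q = A·ΔT/R = 80.16 × 28.1 / 4.6342 = 486.06 W

486.1 W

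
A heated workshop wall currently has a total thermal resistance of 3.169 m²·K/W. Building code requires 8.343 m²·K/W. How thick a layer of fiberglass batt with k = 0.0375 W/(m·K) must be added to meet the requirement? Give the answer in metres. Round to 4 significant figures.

ΔR = 8.343 − 3.169 = 5.174 m²·K/W
L = ΔR × k = 5.174 × 0.0375 = 0.19402 m

0.1940 m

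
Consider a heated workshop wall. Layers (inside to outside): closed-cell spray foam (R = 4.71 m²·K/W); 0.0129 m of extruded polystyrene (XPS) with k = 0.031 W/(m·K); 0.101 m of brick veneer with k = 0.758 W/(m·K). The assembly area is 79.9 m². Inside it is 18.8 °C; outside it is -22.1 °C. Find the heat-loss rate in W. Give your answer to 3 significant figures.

621 W

0.0129/0.031 = 0.4161
0.101/0.758 = 0.1332
R_total = 4.71 + 0.4161 + 0.1332 = 5.259 m²·K/W
Q = A·ΔT/R = 79.9 × (18.8 − (-22.1)) / 5.259 = 621.3 W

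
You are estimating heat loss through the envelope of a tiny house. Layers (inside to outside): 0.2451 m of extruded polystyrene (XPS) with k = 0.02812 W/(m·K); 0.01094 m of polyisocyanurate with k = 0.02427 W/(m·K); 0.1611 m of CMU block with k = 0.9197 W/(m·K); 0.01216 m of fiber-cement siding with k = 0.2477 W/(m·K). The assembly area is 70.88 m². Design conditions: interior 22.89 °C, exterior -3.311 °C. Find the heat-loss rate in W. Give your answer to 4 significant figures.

197.8 W

0.2451/0.02812 = 8.7162
0.01094/0.02427 = 0.45076
0.1611/0.9197 = 0.17517
0.01216/0.2477 = 0.049092
R_total = 8.7162 + 0.45076 + 0.17517 + 0.049092 = 9.3912 m²·K/W
Q = A·ΔT/R = 70.88 × (22.89 − (-3.311)) / 9.3912 = 197.75 W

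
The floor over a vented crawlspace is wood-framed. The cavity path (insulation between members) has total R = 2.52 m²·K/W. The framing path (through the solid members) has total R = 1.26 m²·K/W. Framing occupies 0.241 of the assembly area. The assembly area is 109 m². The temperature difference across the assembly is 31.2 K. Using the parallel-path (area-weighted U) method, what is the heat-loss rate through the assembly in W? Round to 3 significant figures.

1670 W

U_eff = 0.759/2.52 + 0.241/1.26 = 0.3012 + 0.1913 = 0.4925
R_eff = 1/U_eff = 2.031 m²·K/W
Q = 109 × 31.2 / 2.031 = 1675 W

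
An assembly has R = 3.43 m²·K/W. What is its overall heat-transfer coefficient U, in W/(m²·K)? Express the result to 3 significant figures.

U = 1/R = 1/3.43 = 0.2915

0.292 W/(m²·K)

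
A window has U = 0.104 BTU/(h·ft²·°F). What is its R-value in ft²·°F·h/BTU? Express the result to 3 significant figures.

9.62 ft²·°F·h/BTU

R = 1/U = 1/0.104 = 9.615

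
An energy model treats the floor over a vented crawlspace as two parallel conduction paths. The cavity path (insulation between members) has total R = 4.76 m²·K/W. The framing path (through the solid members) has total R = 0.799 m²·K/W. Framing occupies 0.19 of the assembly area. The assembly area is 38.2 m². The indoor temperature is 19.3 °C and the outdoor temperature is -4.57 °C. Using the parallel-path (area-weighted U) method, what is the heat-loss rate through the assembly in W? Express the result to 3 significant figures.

U_eff = 0.81/4.76 + 0.19/0.799 = 0.1702 + 0.2378 = 0.408
R_eff = 1/U_eff = 2.451 m²·K/W
Q = 38.2 × (19.3 − (-4.57)) / 2.451 = 372 W

372 W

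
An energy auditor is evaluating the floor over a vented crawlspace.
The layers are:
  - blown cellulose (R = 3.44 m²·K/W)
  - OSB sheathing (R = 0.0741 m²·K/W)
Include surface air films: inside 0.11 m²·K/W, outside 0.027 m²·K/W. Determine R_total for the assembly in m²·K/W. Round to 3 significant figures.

R_total = 0.11 + 3.44 + 0.0741 + 0.027 = 3.651 m²·K/W

3.65 m²·K/W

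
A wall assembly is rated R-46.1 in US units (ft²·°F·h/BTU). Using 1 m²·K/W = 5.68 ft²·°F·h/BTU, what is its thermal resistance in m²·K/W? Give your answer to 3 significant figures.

8.12 m²·K/W

R_SI = 46.1/5.68 = 8.116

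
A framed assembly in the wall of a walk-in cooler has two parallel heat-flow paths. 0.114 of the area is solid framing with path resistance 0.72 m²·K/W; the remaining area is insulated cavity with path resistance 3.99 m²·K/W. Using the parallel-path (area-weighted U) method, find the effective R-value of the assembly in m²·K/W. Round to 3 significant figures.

U_eff = 0.886/3.99 + 0.114/0.72 = 0.2221 + 0.1583 = 0.3804
R_eff = 1/U_eff = 2.629 m²·K/W

2.63 m²·K/W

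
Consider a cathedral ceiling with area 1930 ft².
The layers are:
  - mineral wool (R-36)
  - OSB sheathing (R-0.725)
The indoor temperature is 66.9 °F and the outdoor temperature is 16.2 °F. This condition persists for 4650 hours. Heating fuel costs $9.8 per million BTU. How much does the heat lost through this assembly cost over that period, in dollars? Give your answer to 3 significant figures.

R_total = 36 + 0.725 = 36.73 ft²·°F·h/BTU
Q = 1930 × (66.9 − 16.2) / 36.73 = 2664 BTU/h
E = 2664 × 4650 = 12390000 BTU
Cost = 12390000/10⁶ × 9.8 = $121.4

121 dollars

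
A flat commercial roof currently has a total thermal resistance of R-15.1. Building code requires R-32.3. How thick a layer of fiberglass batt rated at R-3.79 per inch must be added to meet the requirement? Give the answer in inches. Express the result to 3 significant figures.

4.54 in

ΔR = 32.3 − 15.1 = 17.2 ft²·°F·h/BTU
L = ΔR / (R/in) = 17.2/3.79 = 4.538 in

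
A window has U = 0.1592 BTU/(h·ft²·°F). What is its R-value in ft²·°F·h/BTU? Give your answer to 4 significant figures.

R = 1/U = 1/0.1592 = 6.2814

6.281 ft²·°F·h/BTU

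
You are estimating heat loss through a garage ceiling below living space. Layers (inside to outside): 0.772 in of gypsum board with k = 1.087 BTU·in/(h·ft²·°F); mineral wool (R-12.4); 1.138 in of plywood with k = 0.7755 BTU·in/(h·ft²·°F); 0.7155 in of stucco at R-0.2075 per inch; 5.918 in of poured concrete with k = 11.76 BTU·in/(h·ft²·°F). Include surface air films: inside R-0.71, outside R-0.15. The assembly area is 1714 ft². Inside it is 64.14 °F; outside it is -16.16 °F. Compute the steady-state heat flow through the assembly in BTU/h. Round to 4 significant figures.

8554 BTU/h

0.772/1.087 = 0.71021
1.138/0.7755 = 1.4674
0.7155 × 0.2075 = 0.14847
5.918/11.76 = 0.50323
R_total = 0.71 + 0.71021 + 12.4 + 1.4674 + 0.14847 + 0.50323 + 0.15 = 16.089 ft²·°F·h/BTU
Q = A·ΔT/R = 1714 × (64.14 − (-16.16)) / 16.089 = 8554.4 BTU/h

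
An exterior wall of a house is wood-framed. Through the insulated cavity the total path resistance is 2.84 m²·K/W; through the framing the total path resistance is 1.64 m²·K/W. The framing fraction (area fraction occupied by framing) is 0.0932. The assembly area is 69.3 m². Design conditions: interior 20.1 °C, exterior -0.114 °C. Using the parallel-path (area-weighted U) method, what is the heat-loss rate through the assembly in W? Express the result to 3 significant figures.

527 W

U_eff = 0.9068/2.84 + 0.0932/1.64 = 0.3193 + 0.05683 = 0.3761
R_eff = 1/U_eff = 2.659 m²·K/W
Q = 69.3 × (20.1 − (-0.114)) / 2.659 = 526.9 W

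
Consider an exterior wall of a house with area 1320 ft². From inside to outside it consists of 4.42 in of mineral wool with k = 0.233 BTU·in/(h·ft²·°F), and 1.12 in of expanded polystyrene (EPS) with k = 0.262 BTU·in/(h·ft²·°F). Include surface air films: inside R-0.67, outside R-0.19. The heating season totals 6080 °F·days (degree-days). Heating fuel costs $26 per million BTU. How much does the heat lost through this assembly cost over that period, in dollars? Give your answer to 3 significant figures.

208 dollars

4.42/0.233 = 18.97
1.12/0.262 = 4.275
R_total = 0.67 + 18.97 + 4.275 + 0.19 = 24.1 ft²·°F·h/BTU
E = A × HDD × 24 / R = 1320 × 6080 × 24 / 24.1 = 7991000 BTU
Cost = 7991000/10⁶ × 26 = $207.8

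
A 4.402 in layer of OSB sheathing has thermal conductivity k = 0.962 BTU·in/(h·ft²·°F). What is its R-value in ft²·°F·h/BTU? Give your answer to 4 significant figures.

4.576 ft²·°F·h/BTU

R = L/k = 4.402/0.962 = 4.5759 ft²·°F·h/BTU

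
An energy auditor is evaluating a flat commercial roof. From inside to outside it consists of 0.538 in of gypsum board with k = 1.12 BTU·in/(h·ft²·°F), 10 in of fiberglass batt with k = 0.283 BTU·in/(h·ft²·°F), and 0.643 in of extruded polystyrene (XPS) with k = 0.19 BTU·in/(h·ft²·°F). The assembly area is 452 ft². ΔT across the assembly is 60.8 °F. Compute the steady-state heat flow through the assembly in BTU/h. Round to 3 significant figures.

0.538/1.12 = 0.4804
10/0.283 = 35.34
0.643/0.19 = 3.384
R_total = 0.4804 + 35.34 + 3.384 = 39.2 ft²·°F·h/BTU
Q = A·ΔT/R = 452 × 60.8 / 39.2 = 701.1 BTU/h

701 BTU/h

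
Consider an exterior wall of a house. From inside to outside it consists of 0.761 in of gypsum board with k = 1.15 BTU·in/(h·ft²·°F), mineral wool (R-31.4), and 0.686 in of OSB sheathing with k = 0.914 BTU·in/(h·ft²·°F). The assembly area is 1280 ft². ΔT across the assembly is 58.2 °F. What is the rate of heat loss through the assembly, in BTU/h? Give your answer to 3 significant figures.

0.761/1.15 = 0.6617
0.686/0.914 = 0.7505
R_total = 0.6617 + 31.4 + 0.7505 = 32.81 ft²·°F·h/BTU
Q = A·ΔT/R = 1280 × 58.2 / 32.81 = 2270 BTU/h

2270 BTU/h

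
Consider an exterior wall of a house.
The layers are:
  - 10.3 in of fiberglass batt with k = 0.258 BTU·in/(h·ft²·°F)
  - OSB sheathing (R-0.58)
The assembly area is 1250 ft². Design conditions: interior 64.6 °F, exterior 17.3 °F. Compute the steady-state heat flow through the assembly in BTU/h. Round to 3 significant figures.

1460 BTU/h

10.3/0.258 = 39.92
R_total = 39.92 + 0.58 = 40.5 ft²·°F·h/BTU
Q = A·ΔT/R = 1250 × (64.6 − 17.3) / 40.5 = 1460 BTU/h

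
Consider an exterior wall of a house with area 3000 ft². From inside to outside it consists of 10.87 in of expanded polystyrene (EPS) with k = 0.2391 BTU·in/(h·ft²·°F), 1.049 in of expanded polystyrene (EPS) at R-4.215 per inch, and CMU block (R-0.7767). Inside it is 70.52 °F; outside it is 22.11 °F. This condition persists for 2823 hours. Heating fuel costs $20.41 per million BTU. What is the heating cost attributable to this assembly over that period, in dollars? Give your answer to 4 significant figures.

10.87/0.2391 = 45.462
1.049 × 4.215 = 4.4215
R_total = 45.462 + 4.4215 + 0.7767 = 50.66 ft²·°F·h/BTU
Q = 3000 × (70.52 − 22.11) / 50.66 = 2866.7 BTU/h
E = 2866.7 × 2823 = 8092800 BTU
Cost = 8092800/10⁶ × 20.41 = $165.17

165.2 dollars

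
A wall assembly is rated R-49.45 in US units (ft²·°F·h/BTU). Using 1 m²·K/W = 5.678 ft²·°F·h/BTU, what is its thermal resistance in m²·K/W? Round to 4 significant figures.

R_SI = 49.45/5.678 = 8.7091

8.709 m²·K/W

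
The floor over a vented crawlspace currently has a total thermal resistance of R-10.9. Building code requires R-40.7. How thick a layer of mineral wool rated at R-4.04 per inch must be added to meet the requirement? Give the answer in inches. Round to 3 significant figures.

ΔR = 40.7 − 10.9 = 29.8 ft²·°F·h/BTU
L = ΔR / (R/in) = 29.8/4.04 = 7.376 in

7.38 in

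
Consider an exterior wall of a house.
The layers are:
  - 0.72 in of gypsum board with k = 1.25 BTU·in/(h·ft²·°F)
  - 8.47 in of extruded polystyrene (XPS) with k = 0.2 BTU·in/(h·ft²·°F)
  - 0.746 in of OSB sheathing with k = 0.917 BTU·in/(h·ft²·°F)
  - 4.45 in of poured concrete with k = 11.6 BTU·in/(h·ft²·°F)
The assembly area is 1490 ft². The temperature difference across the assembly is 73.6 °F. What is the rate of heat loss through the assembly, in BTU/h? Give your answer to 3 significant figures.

0.72/1.25 = 0.576
8.47/0.2 = 42.35
0.746/0.917 = 0.8135
4.45/11.6 = 0.3836
R_total = 0.576 + 42.35 + 0.8135 + 0.3836 = 44.12 ft²·°F·h/BTU
Q = A·ΔT/R = 1490 × 73.6 / 44.12 = 2485 BTU/h

2490 BTU/h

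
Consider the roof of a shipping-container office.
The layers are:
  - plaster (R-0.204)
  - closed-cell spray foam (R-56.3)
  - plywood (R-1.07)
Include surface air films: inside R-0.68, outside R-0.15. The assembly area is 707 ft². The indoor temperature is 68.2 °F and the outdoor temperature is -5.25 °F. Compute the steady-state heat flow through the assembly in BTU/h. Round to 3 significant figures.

889 BTU/h

R_total = 0.68 + 0.204 + 56.3 + 1.07 + 0.15 = 58.4 ft²·°F·h/BTU
Q = A·ΔT/R = 707 × (68.2 − (-5.25)) / 58.4 = 889.1 BTU/h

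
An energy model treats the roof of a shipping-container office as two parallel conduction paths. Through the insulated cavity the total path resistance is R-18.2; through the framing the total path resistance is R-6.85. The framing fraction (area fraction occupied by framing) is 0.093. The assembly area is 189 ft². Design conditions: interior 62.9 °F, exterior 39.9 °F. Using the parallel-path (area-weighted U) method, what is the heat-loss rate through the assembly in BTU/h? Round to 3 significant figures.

276 BTU/h

U_eff = 0.907/18.2 + 0.093/6.85 = 0.04984 + 0.01358 = 0.06341
R_eff = 1/U_eff = 15.77 ft²·°F·h/BTU
Q = 189 × (62.9 − 39.9) / 15.77 = 275.7 BTU/h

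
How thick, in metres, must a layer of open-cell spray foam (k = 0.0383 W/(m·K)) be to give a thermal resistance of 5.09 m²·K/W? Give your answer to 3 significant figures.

L = R·k = 5.09 × 0.0383 = 0.1949 m

0.195 m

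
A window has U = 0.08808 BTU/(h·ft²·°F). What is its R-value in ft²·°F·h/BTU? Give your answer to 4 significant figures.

11.35 ft²·°F·h/BTU

R = 1/U = 1/0.08808 = 11.353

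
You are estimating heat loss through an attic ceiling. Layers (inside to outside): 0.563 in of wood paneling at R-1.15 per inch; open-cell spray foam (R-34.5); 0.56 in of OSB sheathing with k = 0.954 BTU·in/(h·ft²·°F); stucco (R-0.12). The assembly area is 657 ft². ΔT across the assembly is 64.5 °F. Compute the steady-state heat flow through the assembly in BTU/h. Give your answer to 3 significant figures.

0.563 × 1.15 = 0.6474
0.56/0.954 = 0.587
R_total = 0.6474 + 34.5 + 0.587 + 0.12 = 35.85 ft²·°F·h/BTU
Q = A·ΔT/R = 657 × 64.5 / 35.85 = 1182 BTU/h

1180 BTU/h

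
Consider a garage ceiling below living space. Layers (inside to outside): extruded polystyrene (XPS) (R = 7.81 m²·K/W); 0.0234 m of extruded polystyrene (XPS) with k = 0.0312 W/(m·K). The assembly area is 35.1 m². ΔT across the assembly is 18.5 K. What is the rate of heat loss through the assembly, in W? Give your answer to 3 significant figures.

75.9 W

0.0234/0.0312 = 0.75
R_total = 7.81 + 0.75 = 8.56 m²·K/W
Q = A·ΔT/R = 35.1 × 18.5 / 8.56 = 75.86 W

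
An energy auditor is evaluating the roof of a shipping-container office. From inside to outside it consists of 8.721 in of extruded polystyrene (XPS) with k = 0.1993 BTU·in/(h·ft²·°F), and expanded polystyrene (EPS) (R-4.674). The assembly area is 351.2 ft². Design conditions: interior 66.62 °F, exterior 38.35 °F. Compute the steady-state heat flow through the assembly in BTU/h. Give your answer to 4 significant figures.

8.721/0.1993 = 43.758
R_total = 43.758 + 4.674 = 48.432 ft²·°F·h/BTU
Q = A·ΔT/R = 351.2 × (66.62 − 38.35) / 48.432 = 205 BTU/h

205.0 BTU/h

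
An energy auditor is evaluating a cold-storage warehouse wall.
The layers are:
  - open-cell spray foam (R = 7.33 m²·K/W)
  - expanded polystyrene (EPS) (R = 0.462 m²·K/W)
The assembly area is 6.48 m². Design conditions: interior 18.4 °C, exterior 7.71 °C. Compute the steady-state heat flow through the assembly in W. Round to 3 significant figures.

R_total = 7.33 + 0.462 = 7.792 m²·K/W
Q = A·ΔT/R = 6.48 × (18.4 − 7.71) / 7.792 = 8.89 W

8.89 W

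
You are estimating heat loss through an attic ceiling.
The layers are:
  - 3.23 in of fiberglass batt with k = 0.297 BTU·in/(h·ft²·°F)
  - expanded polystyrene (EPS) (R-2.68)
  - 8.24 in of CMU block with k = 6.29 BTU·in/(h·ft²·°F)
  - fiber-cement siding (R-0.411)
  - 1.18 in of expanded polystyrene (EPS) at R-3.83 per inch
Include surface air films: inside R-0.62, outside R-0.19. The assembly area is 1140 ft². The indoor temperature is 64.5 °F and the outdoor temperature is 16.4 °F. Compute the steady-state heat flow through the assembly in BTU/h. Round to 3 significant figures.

3.23/0.297 = 10.88
8.24/6.29 = 1.31
1.18 × 3.83 = 4.519
R_total = 0.62 + 10.88 + 2.68 + 1.31 + 0.411 + 4.519 + 0.19 = 20.61 ft²·°F·h/BTU
Q = A·ΔT/R = 1140 × (64.5 − 16.4) / 20.61 = 2661 BTU/h

2660 BTU/h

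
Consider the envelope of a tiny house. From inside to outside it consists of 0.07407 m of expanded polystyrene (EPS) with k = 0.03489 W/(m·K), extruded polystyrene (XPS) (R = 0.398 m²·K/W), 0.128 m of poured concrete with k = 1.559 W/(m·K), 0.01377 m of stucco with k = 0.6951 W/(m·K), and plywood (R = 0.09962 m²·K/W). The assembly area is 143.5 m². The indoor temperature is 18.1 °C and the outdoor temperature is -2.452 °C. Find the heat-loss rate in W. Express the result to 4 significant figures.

1083 W

0.07407/0.03489 = 2.123
0.128/1.559 = 0.082104
0.01377/0.6951 = 0.01981
R_total = 2.123 + 0.398 + 0.082104 + 0.01981 + 0.09962 = 2.7225 m²·K/W
Q = A·ΔT/R = 143.5 × (18.1 − (-2.452)) / 2.7225 = 1083.3 W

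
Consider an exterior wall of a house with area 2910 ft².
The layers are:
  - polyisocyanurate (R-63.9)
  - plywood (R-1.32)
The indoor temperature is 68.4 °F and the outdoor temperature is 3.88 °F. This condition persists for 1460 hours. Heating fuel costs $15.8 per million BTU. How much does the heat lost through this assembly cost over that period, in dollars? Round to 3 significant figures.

R_total = 63.9 + 1.32 = 65.22 ft²·°F·h/BTU
Q = 2910 × (68.4 − 3.88) / 65.22 = 2879 BTU/h
E = 2879 × 1460 = 4203000 BTU
Cost = 4203000/10⁶ × 15.8 = $66.41

66.4 dollars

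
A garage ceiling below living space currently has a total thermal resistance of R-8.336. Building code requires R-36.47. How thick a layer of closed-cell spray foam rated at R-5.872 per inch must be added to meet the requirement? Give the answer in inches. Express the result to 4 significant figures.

ΔR = 36.47 − 8.336 = 28.134 ft²·°F·h/BTU
L = ΔR / (R/in) = 28.134/5.872 = 4.7912 in

4.791 in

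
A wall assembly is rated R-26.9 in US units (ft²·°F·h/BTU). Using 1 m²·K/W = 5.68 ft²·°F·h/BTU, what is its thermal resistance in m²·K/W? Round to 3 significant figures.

4.74 m²·K/W

R_SI = 26.9/5.68 = 4.736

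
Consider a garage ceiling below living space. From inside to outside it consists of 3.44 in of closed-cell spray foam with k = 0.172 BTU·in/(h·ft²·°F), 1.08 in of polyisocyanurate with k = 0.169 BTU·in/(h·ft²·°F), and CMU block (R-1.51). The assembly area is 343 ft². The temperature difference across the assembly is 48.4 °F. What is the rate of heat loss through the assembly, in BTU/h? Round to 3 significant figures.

595 BTU/h

3.44/0.172 = 20
1.08/0.169 = 6.391
R_total = 20 + 6.391 + 1.51 = 27.9 ft²·°F·h/BTU
Q = A·ΔT/R = 343 × 48.4 / 27.9 = 595 BTU/h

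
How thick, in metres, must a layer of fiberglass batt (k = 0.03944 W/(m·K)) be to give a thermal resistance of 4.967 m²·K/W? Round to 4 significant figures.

L = R·k = 4.967 × 0.03944 = 0.1959 m

0.1959 m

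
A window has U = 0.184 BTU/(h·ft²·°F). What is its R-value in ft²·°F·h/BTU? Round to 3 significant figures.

R = 1/U = 1/0.184 = 5.435

5.43 ft²·°F·h/BTU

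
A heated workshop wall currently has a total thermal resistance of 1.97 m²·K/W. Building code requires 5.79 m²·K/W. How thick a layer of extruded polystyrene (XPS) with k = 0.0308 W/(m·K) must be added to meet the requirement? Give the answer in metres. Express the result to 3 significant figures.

0.118 m

ΔR = 5.79 − 1.97 = 3.82 m²·K/W
L = ΔR × k = 3.82 × 0.0308 = 0.1177 m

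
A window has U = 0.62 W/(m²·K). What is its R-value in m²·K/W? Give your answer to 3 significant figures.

R = 1/U = 1/0.62 = 1.613

1.61 m²·K/W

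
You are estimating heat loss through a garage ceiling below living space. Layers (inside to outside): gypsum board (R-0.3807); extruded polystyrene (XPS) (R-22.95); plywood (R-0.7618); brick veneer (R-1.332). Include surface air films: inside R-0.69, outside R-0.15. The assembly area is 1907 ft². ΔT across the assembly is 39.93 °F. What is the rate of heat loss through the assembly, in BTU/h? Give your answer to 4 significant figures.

2899 BTU/h

R_total = 0.69 + 0.3807 + 22.95 + 0.7618 + 1.332 + 0.15 = 26.264 ft²·°F·h/BTU
Q = A·ΔT/R = 1907 × 39.93 / 26.264 = 2899.2 BTU/h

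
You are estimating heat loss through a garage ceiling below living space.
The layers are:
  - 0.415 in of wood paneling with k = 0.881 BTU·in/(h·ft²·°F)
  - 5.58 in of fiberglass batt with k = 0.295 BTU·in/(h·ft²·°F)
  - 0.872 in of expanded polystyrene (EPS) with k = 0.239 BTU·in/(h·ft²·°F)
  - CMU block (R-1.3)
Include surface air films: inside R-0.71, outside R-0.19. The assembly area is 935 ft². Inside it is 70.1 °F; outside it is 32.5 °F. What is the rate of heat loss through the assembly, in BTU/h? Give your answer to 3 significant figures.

1390 BTU/h

0.415/0.881 = 0.4711
5.58/0.295 = 18.92
0.872/0.239 = 3.649
R_total = 0.71 + 0.4711 + 18.92 + 3.649 + 1.3 + 0.19 = 25.23 ft²·°F·h/BTU
Q = A·ΔT/R = 935 × (70.1 − 32.5) / 25.23 = 1393 BTU/h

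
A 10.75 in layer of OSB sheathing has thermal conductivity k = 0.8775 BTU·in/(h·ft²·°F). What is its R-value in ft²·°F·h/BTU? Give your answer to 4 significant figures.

12.25 ft²·°F·h/BTU

R = L/k = 10.75/0.8775 = 12.251 ft²·°F·h/BTU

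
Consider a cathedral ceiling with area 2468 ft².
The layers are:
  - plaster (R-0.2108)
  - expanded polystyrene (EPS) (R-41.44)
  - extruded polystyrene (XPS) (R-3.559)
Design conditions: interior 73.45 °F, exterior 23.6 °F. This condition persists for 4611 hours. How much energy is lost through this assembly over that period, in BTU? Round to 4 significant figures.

12550000 BTU

R_total = 0.2108 + 41.44 + 3.559 = 45.21 ft²·°F·h/BTU
Q = 2468 × (73.45 − 23.6) / 45.21 = 2721.3 BTU/h
E = 2721.3 × 4611 = 12548000 BTU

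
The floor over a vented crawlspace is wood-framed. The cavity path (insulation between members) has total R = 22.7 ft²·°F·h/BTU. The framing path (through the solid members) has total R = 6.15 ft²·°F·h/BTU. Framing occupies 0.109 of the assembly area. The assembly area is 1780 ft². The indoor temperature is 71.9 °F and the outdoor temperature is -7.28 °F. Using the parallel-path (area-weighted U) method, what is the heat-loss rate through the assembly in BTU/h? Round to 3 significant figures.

U_eff = 0.891/22.7 + 0.109/6.15 = 0.03925 + 0.01772 = 0.05697
R_eff = 1/U_eff = 17.55 ft²·°F·h/BTU
Q = 1780 × (71.9 − (-7.28)) / 17.55 = 8030 BTU/h

8030 BTU/h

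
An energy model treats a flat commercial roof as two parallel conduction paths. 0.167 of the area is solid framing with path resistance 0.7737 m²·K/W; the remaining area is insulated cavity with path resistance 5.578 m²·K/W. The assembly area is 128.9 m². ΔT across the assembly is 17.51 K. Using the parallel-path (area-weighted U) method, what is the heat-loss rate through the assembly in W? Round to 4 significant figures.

824.2 W

U_eff = 0.833/5.578 + 0.167/0.7737 = 0.14934 + 0.21585 = 0.36518
R_eff = 1/U_eff = 2.7384 m²·K/W
Q = 128.9 × 17.51 / 2.7384 = 824.23 W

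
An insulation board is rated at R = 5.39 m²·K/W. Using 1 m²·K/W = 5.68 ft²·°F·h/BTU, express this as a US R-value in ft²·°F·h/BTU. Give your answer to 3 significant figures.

R_US = 5.39 × 5.68 = 30.62

30.6 ft²·°F·h/BTU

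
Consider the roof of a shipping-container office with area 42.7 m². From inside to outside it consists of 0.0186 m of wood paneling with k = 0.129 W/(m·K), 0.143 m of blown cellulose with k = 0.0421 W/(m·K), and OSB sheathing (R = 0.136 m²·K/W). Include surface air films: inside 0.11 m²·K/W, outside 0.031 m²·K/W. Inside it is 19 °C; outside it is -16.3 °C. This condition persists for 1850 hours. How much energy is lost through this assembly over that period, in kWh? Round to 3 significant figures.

0.0186/0.129 = 0.1442
0.143/0.0421 = 3.397
R_total = 0.11 + 0.1442 + 3.397 + 0.136 + 0.031 = 3.818 m²·K/W
Q = 42.7 × (19 − (-16.3)) / 3.818 = 394.8 W
E = 394.8 W × 1850 h / 1000 = 730.4 kWh

730 kWh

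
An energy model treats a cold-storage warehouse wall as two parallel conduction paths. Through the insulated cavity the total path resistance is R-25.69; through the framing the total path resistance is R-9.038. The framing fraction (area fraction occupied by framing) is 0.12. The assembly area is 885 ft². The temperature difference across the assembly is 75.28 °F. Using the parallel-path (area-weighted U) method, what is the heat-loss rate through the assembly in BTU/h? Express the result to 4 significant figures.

3167 BTU/h

U_eff = 0.88/25.69 + 0.12/9.038 = 0.034255 + 0.013277 = 0.047532
R_eff = 1/U_eff = 21.039 ft²·°F·h/BTU
Q = 885 × 75.28 / 21.039 = 3166.7 BTU/h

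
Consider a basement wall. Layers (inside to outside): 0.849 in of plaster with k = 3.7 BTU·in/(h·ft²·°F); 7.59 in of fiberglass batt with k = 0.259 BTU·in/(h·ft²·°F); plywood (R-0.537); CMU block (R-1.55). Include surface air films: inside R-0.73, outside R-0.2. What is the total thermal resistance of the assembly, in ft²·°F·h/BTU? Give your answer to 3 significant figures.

32.6 ft²·°F·h/BTU

0.849/3.7 = 0.2295
7.59/0.259 = 29.31
R_total = 0.73 + 0.2295 + 29.31 + 0.537 + 1.55 + 0.2 = 32.55 ft²·°F·h/BTU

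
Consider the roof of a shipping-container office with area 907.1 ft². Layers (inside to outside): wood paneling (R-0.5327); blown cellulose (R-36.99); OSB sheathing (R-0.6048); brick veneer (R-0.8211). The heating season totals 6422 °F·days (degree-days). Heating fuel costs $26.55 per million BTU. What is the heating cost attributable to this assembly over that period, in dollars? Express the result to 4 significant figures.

R_total = 0.5327 + 36.99 + 0.6048 + 0.8211 = 38.949 ft²·°F·h/BTU
E = A × HDD × 24 / R = 907.1 × 6422 × 24 / 38.949 = 3589600 BTU
Cost = 3589600/10⁶ × 26.55 = $95.304

95.30 dollars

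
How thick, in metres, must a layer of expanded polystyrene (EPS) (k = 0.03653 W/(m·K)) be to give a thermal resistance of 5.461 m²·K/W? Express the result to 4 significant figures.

L = R·k = 5.461 × 0.03653 = 0.19949 m

0.1995 m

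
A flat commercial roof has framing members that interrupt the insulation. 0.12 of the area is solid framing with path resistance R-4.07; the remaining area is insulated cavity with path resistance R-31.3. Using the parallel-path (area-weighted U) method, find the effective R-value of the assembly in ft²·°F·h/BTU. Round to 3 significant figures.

17.4 ft²·°F·h/BTU

U_eff = 0.88/31.3 + 0.12/4.07 = 0.02812 + 0.02948 = 0.0576
R_eff = 1/U_eff = 17.36 ft²·°F·h/BTU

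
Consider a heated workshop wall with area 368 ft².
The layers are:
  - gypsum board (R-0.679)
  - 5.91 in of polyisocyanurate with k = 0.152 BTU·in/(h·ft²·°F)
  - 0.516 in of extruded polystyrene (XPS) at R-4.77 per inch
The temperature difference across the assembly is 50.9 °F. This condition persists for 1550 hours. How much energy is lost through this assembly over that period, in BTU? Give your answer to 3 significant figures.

5.91/0.152 = 38.88
0.516 × 4.77 = 2.461
R_total = 0.679 + 38.88 + 2.461 = 42.02 ft²·°F·h/BTU
Q = 368 × 50.9 / 42.02 = 445.7 BTU/h
E = 445.7 × 1550 = 690900 BTU

691000 BTU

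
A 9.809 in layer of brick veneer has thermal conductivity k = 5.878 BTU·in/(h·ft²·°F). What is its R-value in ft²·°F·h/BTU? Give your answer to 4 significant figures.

R = L/k = 9.809/5.878 = 1.6688 ft²·°F·h/BTU

1.669 ft²·°F·h/BTU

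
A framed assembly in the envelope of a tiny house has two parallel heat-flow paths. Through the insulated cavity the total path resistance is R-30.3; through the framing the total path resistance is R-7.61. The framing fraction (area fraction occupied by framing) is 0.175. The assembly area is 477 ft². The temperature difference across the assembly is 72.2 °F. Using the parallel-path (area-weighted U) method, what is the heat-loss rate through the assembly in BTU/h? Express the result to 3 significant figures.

U_eff = 0.825/30.3 + 0.175/7.61 = 0.02723 + 0.023 = 0.05022
R_eff = 1/U_eff = 19.91 ft²·°F·h/BTU
Q = 477 × 72.2 / 19.91 = 1730 BTU/h

1730 BTU/h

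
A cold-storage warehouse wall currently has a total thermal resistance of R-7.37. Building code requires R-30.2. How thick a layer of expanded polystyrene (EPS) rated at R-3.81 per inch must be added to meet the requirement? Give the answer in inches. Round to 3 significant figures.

ΔR = 30.2 − 7.37 = 22.83 ft²·°F·h/BTU
L = ΔR / (R/in) = 22.83/3.81 = 5.992 in

5.99 in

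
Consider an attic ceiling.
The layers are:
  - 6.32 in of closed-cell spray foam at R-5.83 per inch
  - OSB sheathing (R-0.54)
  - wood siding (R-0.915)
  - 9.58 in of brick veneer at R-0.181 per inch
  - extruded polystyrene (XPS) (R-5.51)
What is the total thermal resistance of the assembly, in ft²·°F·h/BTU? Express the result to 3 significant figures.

6.32 × 5.83 = 36.85
9.58 × 0.181 = 1.734
R_total = 36.85 + 0.54 + 0.915 + 1.734 + 5.51 = 45.54 ft²·°F·h/BTU

45.5 ft²·°F·h/BTU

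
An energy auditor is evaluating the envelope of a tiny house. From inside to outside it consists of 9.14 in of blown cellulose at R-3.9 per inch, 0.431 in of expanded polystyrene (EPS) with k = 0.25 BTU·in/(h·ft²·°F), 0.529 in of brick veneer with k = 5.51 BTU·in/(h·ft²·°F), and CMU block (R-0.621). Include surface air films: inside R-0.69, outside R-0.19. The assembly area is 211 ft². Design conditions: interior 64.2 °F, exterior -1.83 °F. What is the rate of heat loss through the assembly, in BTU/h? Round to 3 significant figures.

9.14 × 3.9 = 35.65
0.431/0.25 = 1.724
0.529/5.51 = 0.09601
R_total = 0.69 + 35.65 + 1.724 + 0.09601 + 0.621 + 0.19 = 38.97 ft²·°F·h/BTU
Q = A·ΔT/R = 211 × (64.2 − (-1.83)) / 38.97 = 357.5 BTU/h

358 BTU/h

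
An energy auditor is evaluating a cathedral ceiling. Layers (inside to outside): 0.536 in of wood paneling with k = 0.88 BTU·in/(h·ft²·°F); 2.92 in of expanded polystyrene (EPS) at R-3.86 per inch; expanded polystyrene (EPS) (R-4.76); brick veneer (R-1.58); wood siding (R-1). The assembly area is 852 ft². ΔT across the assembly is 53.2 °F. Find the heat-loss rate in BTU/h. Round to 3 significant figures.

0.536/0.88 = 0.6091
2.92 × 3.86 = 11.27
R_total = 0.6091 + 11.27 + 4.76 + 1.58 + 1 = 19.22 ft²·°F·h/BTU
Q = A·ΔT/R = 852 × 53.2 / 19.22 = 2358 BTU/h

2360 BTU/h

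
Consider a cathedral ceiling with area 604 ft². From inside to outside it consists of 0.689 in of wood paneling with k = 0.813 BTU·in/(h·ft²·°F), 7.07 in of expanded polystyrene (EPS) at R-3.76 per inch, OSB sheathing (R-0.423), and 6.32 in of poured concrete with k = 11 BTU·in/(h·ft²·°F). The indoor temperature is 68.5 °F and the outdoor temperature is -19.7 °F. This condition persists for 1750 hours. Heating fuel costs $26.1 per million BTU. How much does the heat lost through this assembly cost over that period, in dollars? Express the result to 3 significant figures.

85.6 dollars

0.689/0.813 = 0.8475
7.07 × 3.76 = 26.58
6.32/11 = 0.5745
R_total = 0.8475 + 26.58 + 0.423 + 0.5745 = 28.43 ft²·°F·h/BTU
Q = 604 × (68.5 − (-19.7)) / 28.43 = 1874 BTU/h
E = 1874 × 1750 = 3279000 BTU
Cost = 3279000/10⁶ × 26.1 = $85.59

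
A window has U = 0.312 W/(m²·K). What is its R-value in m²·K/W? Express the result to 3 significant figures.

3.21 m²·K/W

R = 1/U = 1/0.312 = 3.205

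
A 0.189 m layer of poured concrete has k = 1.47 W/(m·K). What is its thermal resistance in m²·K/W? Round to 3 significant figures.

0.129 m²·K/W

R = L/k = 0.189/1.47 = 0.1286 m²·K/W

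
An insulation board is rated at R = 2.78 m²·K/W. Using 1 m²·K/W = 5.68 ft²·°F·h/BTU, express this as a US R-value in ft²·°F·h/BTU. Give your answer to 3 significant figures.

R_US = 2.78 × 5.68 = 15.79

15.8 ft²·°F·h/BTU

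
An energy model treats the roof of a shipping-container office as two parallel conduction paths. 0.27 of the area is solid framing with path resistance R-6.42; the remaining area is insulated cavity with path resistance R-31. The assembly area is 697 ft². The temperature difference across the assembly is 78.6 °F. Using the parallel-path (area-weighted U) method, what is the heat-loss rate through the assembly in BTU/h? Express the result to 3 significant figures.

3590 BTU/h

U_eff = 0.73/31 + 0.27/6.42 = 0.02355 + 0.04206 = 0.0656
R_eff = 1/U_eff = 15.24 ft²·°F·h/BTU
Q = 697 × 78.6 / 15.24 = 3594 BTU/h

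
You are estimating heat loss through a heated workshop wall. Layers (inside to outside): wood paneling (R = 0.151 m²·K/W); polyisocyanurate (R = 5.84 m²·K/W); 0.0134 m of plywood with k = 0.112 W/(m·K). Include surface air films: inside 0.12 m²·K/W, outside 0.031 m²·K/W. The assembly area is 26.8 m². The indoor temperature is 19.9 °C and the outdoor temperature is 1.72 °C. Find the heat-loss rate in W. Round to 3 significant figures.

0.0134/0.112 = 0.1196
R_total = 0.12 + 0.151 + 5.84 + 0.1196 + 0.031 = 6.262 m²·K/W
Q = A·ΔT/R = 26.8 × (19.9 − 1.72) / 6.262 = 77.81 W

77.8 W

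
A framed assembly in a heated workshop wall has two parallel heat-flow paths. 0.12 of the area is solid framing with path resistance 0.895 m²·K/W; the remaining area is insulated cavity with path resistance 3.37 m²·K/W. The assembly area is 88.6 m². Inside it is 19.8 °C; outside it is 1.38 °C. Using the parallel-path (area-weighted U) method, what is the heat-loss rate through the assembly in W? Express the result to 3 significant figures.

U_eff = 0.88/3.37 + 0.12/0.895 = 0.2611 + 0.1341 = 0.3952
R_eff = 1/U_eff = 2.53 m²·K/W
Q = 88.6 × (19.8 − 1.38) / 2.53 = 645 W

645 W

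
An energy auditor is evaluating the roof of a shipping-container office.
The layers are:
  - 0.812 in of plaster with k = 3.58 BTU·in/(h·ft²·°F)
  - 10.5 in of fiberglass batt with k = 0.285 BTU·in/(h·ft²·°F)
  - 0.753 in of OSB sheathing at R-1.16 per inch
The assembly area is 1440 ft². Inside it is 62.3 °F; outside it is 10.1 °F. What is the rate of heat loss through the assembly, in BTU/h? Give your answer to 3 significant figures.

1980 BTU/h

0.812/3.58 = 0.2268
10.5/0.285 = 36.84
0.753 × 1.16 = 0.8735
R_total = 0.2268 + 36.84 + 0.8735 = 37.94 ft²·°F·h/BTU
Q = A·ΔT/R = 1440 × (62.3 − 10.1) / 37.94 = 1981 BTU/h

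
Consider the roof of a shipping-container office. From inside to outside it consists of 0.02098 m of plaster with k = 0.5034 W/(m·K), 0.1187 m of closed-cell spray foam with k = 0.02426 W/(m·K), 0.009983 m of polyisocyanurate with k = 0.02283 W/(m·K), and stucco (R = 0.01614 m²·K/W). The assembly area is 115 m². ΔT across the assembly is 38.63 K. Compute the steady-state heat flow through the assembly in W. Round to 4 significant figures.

0.02098/0.5034 = 0.041677
0.1187/0.02426 = 4.8928
0.009983/0.02283 = 0.43728
R_total = 0.041677 + 4.8928 + 0.43728 + 0.01614 = 5.3879 m²·K/W
Q = A·ΔT/R = 115 × 38.63 / 5.3879 = 824.52 W

824.5 W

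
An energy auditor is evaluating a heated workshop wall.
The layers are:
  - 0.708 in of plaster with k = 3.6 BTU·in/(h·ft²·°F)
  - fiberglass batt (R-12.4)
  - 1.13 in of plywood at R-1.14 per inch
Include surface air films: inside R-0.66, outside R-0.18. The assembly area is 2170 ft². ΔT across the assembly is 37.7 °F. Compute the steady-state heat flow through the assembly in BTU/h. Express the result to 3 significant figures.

0.708/3.6 = 0.1967
1.13 × 1.14 = 1.288
R_total = 0.66 + 0.1967 + 12.4 + 1.288 + 0.18 = 14.72 ft²·°F·h/BTU
Q = A·ΔT/R = 2170 × 37.7 / 14.72 = 5556 BTU/h

5560 BTU/h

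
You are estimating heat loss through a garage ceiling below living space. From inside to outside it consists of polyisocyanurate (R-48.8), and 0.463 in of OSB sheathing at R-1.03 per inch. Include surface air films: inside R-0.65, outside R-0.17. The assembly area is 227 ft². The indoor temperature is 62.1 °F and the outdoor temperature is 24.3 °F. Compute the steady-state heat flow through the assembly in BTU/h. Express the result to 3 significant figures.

0.463 × 1.03 = 0.4769
R_total = 0.65 + 48.8 + 0.4769 + 0.17 = 50.1 ft²·°F·h/BTU
Q = A·ΔT/R = 227 × (62.1 − 24.3) / 50.1 = 171.3 BTU/h

171 BTU/h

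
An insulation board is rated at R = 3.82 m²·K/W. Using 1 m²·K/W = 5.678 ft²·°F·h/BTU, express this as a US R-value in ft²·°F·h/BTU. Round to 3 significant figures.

R_US = 3.82 × 5.678 = 21.69

21.7 ft²·°F·h/BTU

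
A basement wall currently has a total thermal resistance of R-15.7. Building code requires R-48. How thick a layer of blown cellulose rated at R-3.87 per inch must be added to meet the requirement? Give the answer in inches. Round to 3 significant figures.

ΔR = 48 − 15.7 = 32.3 ft²·°F·h/BTU
L = ΔR / (R/in) = 32.3/3.87 = 8.346 in

8.35 in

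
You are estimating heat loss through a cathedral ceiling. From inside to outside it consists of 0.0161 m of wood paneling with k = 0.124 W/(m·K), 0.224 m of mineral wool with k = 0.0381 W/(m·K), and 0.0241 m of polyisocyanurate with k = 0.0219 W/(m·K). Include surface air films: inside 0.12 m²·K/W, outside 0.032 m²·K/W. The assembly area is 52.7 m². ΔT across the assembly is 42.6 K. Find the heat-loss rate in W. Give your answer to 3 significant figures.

309 W

0.0161/0.124 = 0.1298
0.224/0.0381 = 5.879
0.0241/0.0219 = 1.1
R_total = 0.12 + 0.1298 + 5.879 + 1.1 + 0.032 = 7.262 m²·K/W
Q = A·ΔT/R = 52.7 × 42.6 / 7.262 = 309.2 W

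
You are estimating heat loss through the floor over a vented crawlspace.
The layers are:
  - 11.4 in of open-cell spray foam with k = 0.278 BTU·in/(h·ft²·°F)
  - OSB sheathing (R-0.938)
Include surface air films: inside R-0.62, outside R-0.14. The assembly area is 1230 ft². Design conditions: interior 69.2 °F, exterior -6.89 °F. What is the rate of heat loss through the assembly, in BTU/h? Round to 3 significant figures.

2190 BTU/h

11.4/0.278 = 41.01
R_total = 0.62 + 41.01 + 0.938 + 0.14 = 42.71 ft²·°F·h/BTU
Q = A·ΔT/R = 1230 × (69.2 − (-6.89)) / 42.71 = 2192 BTU/h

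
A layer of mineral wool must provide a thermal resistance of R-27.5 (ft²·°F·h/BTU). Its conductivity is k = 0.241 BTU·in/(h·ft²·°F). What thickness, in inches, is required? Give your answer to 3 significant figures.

L = R × k = 27.5 × 0.241 = 6.627 in

6.63 in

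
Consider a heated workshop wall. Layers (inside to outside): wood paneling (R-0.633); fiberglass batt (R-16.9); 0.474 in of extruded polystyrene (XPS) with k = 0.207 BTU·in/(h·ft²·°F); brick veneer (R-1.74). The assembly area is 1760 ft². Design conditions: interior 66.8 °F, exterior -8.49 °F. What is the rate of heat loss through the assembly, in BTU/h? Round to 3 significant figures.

0.474/0.207 = 2.29
R_total = 0.633 + 16.9 + 2.29 + 1.74 = 21.56 ft²·°F·h/BTU
Q = A·ΔT/R = 1760 × (66.8 − (-8.49)) / 21.56 = 6145 BTU/h

6150 BTU/h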